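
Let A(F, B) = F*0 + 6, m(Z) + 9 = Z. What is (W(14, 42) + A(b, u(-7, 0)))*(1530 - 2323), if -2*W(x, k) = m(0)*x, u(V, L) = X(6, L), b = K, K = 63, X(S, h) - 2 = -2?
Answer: -54717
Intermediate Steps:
X(S, h) = 0 (X(S, h) = 2 - 2 = 0)
m(Z) = -9 + Z
b = 63
u(V, L) = 0
A(F, B) = 6 (A(F, B) = 0 + 6 = 6)
W(x, k) = 9*x/2 (W(x, k) = -(-9 + 0)*x/2 = -(-9)*x/2 = 9*x/2)
(W(14, 42) + A(b, u(-7, 0)))*(1530 - 2323) = ((9/2)*14 + 6)*(1530 - 2323) = (63 + 6)*(-793) = 69*(-793) = -54717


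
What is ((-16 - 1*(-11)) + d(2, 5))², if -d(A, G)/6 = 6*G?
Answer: 34225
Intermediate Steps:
d(A, G) = -36*G
((-16 - 1*(-11)) + d(2, 5))² = ((-16 - 1*(-11)) - 36*5)² = ((-16 + 11) - 180)² = (-5 - 180)² = (-185)² = 34225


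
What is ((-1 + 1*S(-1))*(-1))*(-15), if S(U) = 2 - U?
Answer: 30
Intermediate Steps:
((-1 + 1*S(-1))*(-1))*(-15) = ((-1 + 1*(2 - 1*(-1)))*(-1))*(-15) = ((-1 + 1*(2 + 1))*(-1))*(-15) = ((-1 + 1*3)*(-1))*(-15) = ((-1 + 3)*(-1))*(-15) = (2*(-1))*(-15) = -2*(-15) = 30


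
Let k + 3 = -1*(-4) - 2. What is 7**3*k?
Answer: -343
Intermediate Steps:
k = -1 (k = -3 + (-1*(-4) - 2) = -3 + (4 - 2) = -3 + 2 = -1)
7**3*k = 7**3*(-1) = 343*(-1) = -343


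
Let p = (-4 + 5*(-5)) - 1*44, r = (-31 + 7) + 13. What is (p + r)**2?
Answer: 7056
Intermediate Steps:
r = -11 (r = -24 + 13 = -11)
p = -73 (p = (-4 - 25) - 44 = -29 - 44 = -73)
(p + r)**2 = (-73 - 11)**2 = (-84)**2 = 7056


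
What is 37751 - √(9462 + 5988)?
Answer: 37751 - 5*√618 ≈ 37627.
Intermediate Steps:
37751 - √(9462 + 5988) = 37751 - √15450 = 37751 - 5*√618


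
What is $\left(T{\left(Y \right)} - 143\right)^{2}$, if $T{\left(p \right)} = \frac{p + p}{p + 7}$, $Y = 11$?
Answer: $\frac{1628176}{81} \approx 20101.0$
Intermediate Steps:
$T{\left(p \right)} = \frac{2 p}{7 + p}$
$\left(T{\left(Y \right)} - 143\right)^{2} = \left(2 \cdot 11 \frac{1}{7 + 11} - 143\right)^{2} = \left(2 \cdot 11 \cdot \frac{1}{18} - 143\right)^{2} = \left(\frac{11}{9} - 143\right)^{2} = \left(- \frac{1276}{9}\right)^{2} = \frac{1628176}{81}$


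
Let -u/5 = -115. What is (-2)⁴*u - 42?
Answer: 9158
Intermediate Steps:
u = 575 (u = -5*(-115) = 575)
(-2)⁴*u - 42 = (-2)⁴*575 - 42 = 16*575 - 42 = 9200 - 42 = 9158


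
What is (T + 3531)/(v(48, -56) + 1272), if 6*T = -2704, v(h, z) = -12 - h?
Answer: 9241/3636 ≈ 2.5415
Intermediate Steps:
T = -1352/3 (T = (⅙)*(-2704) = -1352/3 ≈ -450.67)
(T + 3531)/(v(48, -56) + 1272) = (-1352/3 + 3531)/((-12 - 1*48) + 1272) = 9241/(3*((-12 - 48) + 1272)) = 9241/(3*(-60 + 1272)) = (9241/3)/1212 = (9241/3)*(1/1212) = 9241/3636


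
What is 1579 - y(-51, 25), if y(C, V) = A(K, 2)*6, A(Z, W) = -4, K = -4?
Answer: 1603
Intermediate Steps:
y(C, V) = -24 (y(C, V) = -4*6 = -24)
1579 - y(-51, 25) = 1579 - 1*(-24) = 1579 + 24 = 1603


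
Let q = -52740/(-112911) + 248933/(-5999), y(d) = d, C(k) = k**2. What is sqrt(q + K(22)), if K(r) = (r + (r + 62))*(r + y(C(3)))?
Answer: sqrt(165424026648006941871)/225784363 ≈ 56.965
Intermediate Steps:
q = -9263628901/225784363 (q = -52740*(-1/112911) + 248933*(-1/5999) = 17580/37637 - 248933/5999 = -9263628901/225784363 ≈ -41.029)
K(r) = (9 + r)*(62 + 2*r) (K(r) = (r + (r + 62))*(r + 3**2) = (r + (62 + r))*(r + 9) = (62 + 2*r)*(9 + r) = (9 + r)*(62 + 2*r))
sqrt(q + K(22)) = sqrt(-9263628901/225784363 + (558 + 2*22**2 + 80*22)) = sqrt(-9263628901/225784363 + (558 + 2*484 + 1760)) = sqrt(-9263628901/225784363 + (558 + 968 + 1760)) = sqrt(-9263628901/225784363 + 3286) = sqrt(732663787917/225784363) = sqrt(165424026648006941871)/225784363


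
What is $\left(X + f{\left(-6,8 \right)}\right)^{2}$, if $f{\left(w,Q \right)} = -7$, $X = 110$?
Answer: $10609$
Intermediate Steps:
$\left(X + f{\left(-6,8 \right)}\right)^{2} = \left(110 - 7\right)^{2} = 103^{2} = 10609$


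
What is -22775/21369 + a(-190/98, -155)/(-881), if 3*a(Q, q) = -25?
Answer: -6628900/6275363 ≈ -1.0563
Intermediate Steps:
a(Q, q) = -25/3 (a(Q, q) = (⅓)*(-25) = -25/3)
-22775/21369 + a(-190/98, -155)/(-881) = -22775/21369 - 25/3/(-881) = -22775*1/21369 - 25/3*(-1/881) = -22775/21369 + 25/2643 = -6628900/6275363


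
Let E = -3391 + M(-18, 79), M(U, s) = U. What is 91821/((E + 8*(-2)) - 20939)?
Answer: -91821/24364 ≈ -3.7687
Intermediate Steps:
E = -3409 (E = -3391 - 18 = -3409)
91821/((E + 8*(-2)) - 20939) = 91821/((-3409 + 8*(-2)) - 20939) = 91821/((-3409 - 16) - 20939) = 91821/(-3425 - 20939) = 91821/(-24364) = 91821*(-1/24364) = -91821/24364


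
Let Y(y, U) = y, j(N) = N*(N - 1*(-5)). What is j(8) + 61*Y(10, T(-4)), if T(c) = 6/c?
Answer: 714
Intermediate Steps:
j(N) = N*(5 + N) (j(N) = N*(N + 5) = N*(5 + N))
j(8) + 61*Y(10, T(-4)) = 8*(5 + 8) + 61*10 = 8*13 + 610 = 104 + 610 = 714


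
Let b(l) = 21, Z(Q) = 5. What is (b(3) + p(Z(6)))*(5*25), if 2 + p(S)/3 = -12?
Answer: -2625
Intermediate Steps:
p(S) = -42 (p(S) = -6 + 3*(-12) = -6 - 36 = -42)
(b(3) + p(Z(6)))*(5*25) = (21 - 42)*(5*25) = -21*125 = -2625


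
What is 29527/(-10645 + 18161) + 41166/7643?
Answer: 535078517/57444788 ≈ 9.3147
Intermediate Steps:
29527/(-10645 + 18161) + 41166/7643 = 29527/7516 + 41166*(1/7643) = 29527*(1/7516) + 41166/7643 = 29527/7516 + 41166/7643 = 535078517/57444788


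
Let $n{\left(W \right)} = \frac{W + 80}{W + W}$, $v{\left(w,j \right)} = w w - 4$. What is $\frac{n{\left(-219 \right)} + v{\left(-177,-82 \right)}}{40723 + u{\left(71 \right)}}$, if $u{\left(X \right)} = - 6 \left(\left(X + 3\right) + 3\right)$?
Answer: $\frac{722131}{928122} \approx 0.77806$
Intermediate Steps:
$u{\left(X \right)} = -36 - 6 X$ ($u{\left(X \right)} = - 6 \left(\left(3 + X\right) + 3\right) = - 6 \left(6 + X\right) = -36 - 6 X$)
$v{\left(w,j \right)} = -4 + w^{2}$ ($v{\left(w,j \right)} = w^{2} - 4 = -4 + w^{2}$)
$n{\left(W \right)} = \frac{80 + W}{2 W}$
$\frac{n{\left(-219 \right)} + v{\left(-177,-82 \right)}}{40723 + u{\left(71 \right)}} = \frac{\frac{80 - 219}{2 \left(-219\right)} - \left(4 - \left(-177\right)^{2}\right)}{40723 - 462} = \frac{\frac{1}{2} \left(- \frac{1}{219}\right) \left(-139\right) + \left(-4 + 31329\right)}{40723 - 462} = \frac{\frac{139}{438} + 31325}{40723 - 462} = \frac{13720489}{438 \cdot 40261} = \frac{13720489}{438} \cdot \frac{1}{40261} = \frac{722131}{928122}$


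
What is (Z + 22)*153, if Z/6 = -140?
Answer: -125154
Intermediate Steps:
Z = -840 (Z = 6*(-140) = -840)
(Z + 22)*153 = (-840 + 22)*153 = -818*153 = -125154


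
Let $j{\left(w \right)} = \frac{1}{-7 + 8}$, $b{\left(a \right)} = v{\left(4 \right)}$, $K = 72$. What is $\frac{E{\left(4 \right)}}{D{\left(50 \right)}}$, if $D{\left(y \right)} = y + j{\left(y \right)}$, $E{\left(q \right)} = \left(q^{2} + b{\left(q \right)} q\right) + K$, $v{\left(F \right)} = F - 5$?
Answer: $\frac{28}{17} \approx 1.6471$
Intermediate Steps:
$v{\left(F \right)} = -5 + F$
$b{\left(a \right)} = -1$ ($b{\left(a \right)} = -5 + 4 = -1$)
$E{\left(q \right)} = 72 + q^{2} - q$ ($E{\left(q \right)} = \left(q^{2} - q\right) + 72 = 72 + q^{2} - q$)
$j{\left(w \right)} = 1$ ($j{\left(w \right)} = 1^{-1} = 1$)
$D{\left(y \right)} = 1 + y$ ($D{\left(y \right)} = y + 1 = 1 + y$)
$\frac{E{\left(4 \right)}}{D{\left(50 \right)}} = \frac{72 + 4^{2} - 4}{1 + 50} = \frac{72 + 16 - 4}{51} = 84 \cdot \frac{1}{51} = \frac{28}{17}$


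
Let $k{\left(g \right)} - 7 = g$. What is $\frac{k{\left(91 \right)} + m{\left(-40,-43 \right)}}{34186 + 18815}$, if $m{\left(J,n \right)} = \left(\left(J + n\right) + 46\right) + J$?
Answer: $\frac{7}{17667} \approx 0.00039622$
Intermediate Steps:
$m{\left(J,n \right)} = 46 + n + 2 J$ ($m{\left(J,n \right)} = \left(46 + J + n\right) + J = 46 + n + 2 J$)
$k{\left(g \right)} = 7 + g$
$\frac{k{\left(91 \right)} + m{\left(-40,-43 \right)}}{34186 + 18815} = \frac{\left(7 + 91\right) + \left(46 - 43 + 2 \left(-40\right)\right)}{34186 + 18815} = \frac{98 - 77}{53001} = \left(98 - 77\right) \frac{1}{53001} = 21 \cdot \frac{1}{53001} = \frac{7}{17667}$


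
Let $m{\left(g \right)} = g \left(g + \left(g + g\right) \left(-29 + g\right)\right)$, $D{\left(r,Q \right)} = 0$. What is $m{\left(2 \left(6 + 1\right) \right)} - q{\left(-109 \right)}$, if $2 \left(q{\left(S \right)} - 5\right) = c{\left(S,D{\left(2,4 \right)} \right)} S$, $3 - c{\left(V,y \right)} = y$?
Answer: $- \frac{11051}{2} \approx -5525.5$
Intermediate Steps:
$c{\left(V,y \right)} = 3 - y$
$m{\left(g \right)} = g \left(g + 2 g \left(-29 + g\right)\right)$
$q{\left(S \right)} = 5 + \frac{3 S}{2}$ ($q{\left(S \right)} = 5 + \frac{\left(3 - 0\right) S}{2} = 5 + \frac{\left(3 + 0\right) S}{2} = 5 + \frac{3 S}{2}$)
$m{\left(2 \left(6 + 1\right) \right)} - q{\left(-109 \right)} = \left(2 \left(6 + 1\right)\right)^{2} \left(-57 + 2 \cdot 2 \left(6 + 1\right)\right) - \left(5 + \frac{3}{2} \left(-109\right)\right) = \left(2 \cdot 7\right)^{2} \left(-57 + 2 \cdot 2 \cdot 7\right) - \left(5 - \frac{327}{2}\right) = 14^{2} \left(-57 + 2 \cdot 14\right) - - \frac{317}{2} = 196 \left(-57 + 28\right) + \frac{317}{2} = 196 \left(-29\right) + \frac{317}{2} = -5684 + \frac{317}{2} = - \frac{11051}{2}$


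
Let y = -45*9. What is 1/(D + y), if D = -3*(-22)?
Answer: -1/339 ≈ -0.0029499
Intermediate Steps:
y = -405
D = 66
1/(D + y) = 1/(66 - 405) = 1/(-339) = -1/339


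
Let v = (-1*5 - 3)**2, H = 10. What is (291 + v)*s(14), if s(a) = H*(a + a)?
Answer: 99400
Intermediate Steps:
v = 64 (v = (-5 - 3)**2 = (-8)**2 = 64)
s(a) = 20*a (s(a) = 10*(a + a) = 10*(2*a) = 20*a)
(291 + v)*s(14) = (291 + 64)*(20*14) = 355*280 = 99400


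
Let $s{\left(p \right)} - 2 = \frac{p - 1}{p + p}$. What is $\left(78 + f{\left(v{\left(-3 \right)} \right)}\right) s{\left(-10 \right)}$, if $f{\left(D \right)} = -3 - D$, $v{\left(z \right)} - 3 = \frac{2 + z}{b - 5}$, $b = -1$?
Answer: $\frac{7327}{40} \approx 183.18$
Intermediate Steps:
$s{\left(p \right)} = 2 + \frac{-1 + p}{2 p}$ ($s{\left(p \right)} = 2 + \frac{p - 1}{p + p} = 2 + \frac{-1 + p}{2 p}$)
$v{\left(z \right)} = \frac{8}{3} - \frac{z}{6}$ ($v{\left(z \right)} = 3 + \frac{2 + z}{-1 - 5} = 3 + \frac{2 + z}{-6} = 3 + \left(2 + z\right) \left(- \frac{1}{6}\right) = 3 - \left(\frac{1}{3} + \frac{z}{6}\right) = \frac{8}{3} - \frac{z}{6}$)
$\left(78 + f{\left(v{\left(-3 \right)} \right)}\right) s{\left(-10 \right)} = \left(78 - \left(\frac{17}{3} + \frac{1}{2}\right)\right) \frac{-1 + 5 \left(-10\right)}{2 \left(-10\right)} = \left(78 - \frac{37}{6}\right) \frac{1}{2} \left(- \frac{1}{10}\right) \left(-1 - 50\right) = \left(78 - \frac{37}{6}\right) \frac{1}{2} \left(- \frac{1}{10}\right) \left(-51\right) = \left(78 - \frac{37}{6}\right) \frac{51}{20} = \frac{431}{6} \cdot \frac{51}{20} = \frac{7327}{40}$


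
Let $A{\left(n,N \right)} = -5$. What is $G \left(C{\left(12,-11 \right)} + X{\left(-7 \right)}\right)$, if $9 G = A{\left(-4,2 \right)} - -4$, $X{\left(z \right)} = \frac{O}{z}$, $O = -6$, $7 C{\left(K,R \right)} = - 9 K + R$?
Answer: $\frac{113}{63} \approx 1.7937$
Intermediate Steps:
$C{\left(K,R \right)} = - \frac{9 K}{7} + \frac{R}{7}$ ($C{\left(K,R \right)} = \frac{- 9 K + R}{7} = \frac{R - 9 K}{7} = - \frac{9 K}{7} + \frac{R}{7}$)
$X{\left(z \right)} = - \frac{6}{z}$
$G = - \frac{1}{9}$ ($G = \frac{-5 - -4}{9} = \frac{-5 + 4}{9} = \frac{1}{9} \left(-1\right) = - \frac{1}{9} \approx -0.11111$)
$G \left(C{\left(12,-11 \right)} + X{\left(-7 \right)}\right) = - \frac{\left(\left(- \frac{9}{7}\right) 12 + \frac{1}{7} \left(-11\right)\right) - \frac{6}{-7}}{9} = - \frac{\left(- \frac{108}{7} - \frac{11}{7}\right) - - \frac{6}{7}}{9} = - \frac{-17 + \frac{6}{7}}{9} = \left(- \frac{1}{9}\right) \left(- \frac{113}{7}\right) = \frac{113}{63}$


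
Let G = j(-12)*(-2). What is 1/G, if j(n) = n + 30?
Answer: -1/36 ≈ -0.027778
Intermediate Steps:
j(n) = 30 + n
G = -36 (G = (30 - 12)*(-2) = 18*(-2) = -36)
1/G = 1/(-36) = -1/36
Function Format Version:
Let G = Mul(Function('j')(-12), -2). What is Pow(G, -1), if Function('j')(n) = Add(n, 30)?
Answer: Rational(-1, 36) ≈ -0.027778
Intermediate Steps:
Function('j')(n) = Add(30, n)
G = -36 (G = Mul(Add(30, -12), -2) = Mul(18, -2) = -36)
Pow(G, -1) = Pow(-36, -1) = Rational(-1, 36)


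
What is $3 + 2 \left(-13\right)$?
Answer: $-23$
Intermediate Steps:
$3 + 2 \left(-13\right) = 3 - 26 = -23$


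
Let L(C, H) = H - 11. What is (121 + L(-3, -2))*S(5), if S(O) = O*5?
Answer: 2700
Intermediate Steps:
S(O) = 5*O
L(C, H) = -11 + H
(121 + L(-3, -2))*S(5) = (121 + (-11 - 2))*(5*5) = (121 - 13)*25 = 108*25 = 2700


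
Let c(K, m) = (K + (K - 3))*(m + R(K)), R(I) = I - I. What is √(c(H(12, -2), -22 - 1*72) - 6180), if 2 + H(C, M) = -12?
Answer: I*√3266 ≈ 57.149*I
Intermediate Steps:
H(C, M) = -14 (H(C, M) = -2 - 12 = -14)
R(I) = 0
c(K, m) = m*(-3 + 2*K) (c(K, m) = (K + (K - 3))*(m + 0) = (K + (-3 + K))*m = (-3 + 2*K)*m = m*(-3 + 2*K))
√(c(H(12, -2), -22 - 1*72) - 6180) = √((-22 - 1*72)*(-3 + 2*(-14)) - 6180) = √((-22 - 72)*(-3 - 28) - 6180) = √(-94*(-31) - 6180) = √(2914 - 6180) = √(-3266) = I*√3266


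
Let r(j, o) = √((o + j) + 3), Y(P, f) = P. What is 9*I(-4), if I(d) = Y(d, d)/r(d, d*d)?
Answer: -12*√15/5 ≈ -9.2952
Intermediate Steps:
r(j, o) = √(3 + j + o) (r(j, o) = √((j + o) + 3) = √(3 + j + o))
I(d) = d/√(3 + d + d²) (I(d) = d/(√(3 + d + d*d)) = d/(√(3 + d + d²)) = d/√(3 + d + d²))
9*I(-4) = 9*(-4/√(3 - 4 + (-4)²)) = 9*(-4/√(3 - 4 + 16)) = 9*(-4*√15/15) = -12*√15/5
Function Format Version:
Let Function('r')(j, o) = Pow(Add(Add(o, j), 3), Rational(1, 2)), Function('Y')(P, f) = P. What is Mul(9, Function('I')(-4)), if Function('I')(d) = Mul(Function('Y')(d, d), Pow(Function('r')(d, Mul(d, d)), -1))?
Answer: Mul(Rational(-12, 5), Pow(15, Rational(1, 2))) ≈ -9.2952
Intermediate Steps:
Function('r')(j, o) = Pow(Add(3, j, o), Rational(1, 2)) (Function('r')(j, o) = Pow(Add(Add(j, o), 3), Rational(1, 2)) = Pow(Add(3, j, o), Rational(1, 2)))
Function('I')(d) = Mul(d, Pow(Add(3, d, Pow(d, 2)), Rational(-1, 2))) (Function('I')(d) = Mul(d, Pow(Pow(Add(3, d, Mul(d, d)), Rational(1, 2)), -1)) = Mul(d, Pow(Pow(Add(3, d, Pow(d, 2)), Rational(1, 2)), -1)) = Mul(d, Pow(Add(3, d, Pow(d, 2)), Rational(-1, 2))))
Mul(9, Function('I')(-4)) = Mul(9, Mul(-4, Pow(Add(3, -4, Pow(-4, 2)), Rational(-1, 2)))) = Mul(9, Mul(-4, Pow(Add(3, -4, 16), Rational(-1, 2)))) = Mul(9, Mul(-4, Pow(15, Rational(-1, 2)))) = Mul(9, Mul(-4, Mul(Rational(1, 15), Pow(15, Rational(1, 2))))) = Mul(9, Mul(Rational(-4, 15), Pow(15, Rational(1, 2)))) = Mul(Rational(-12, 5), Pow(15, Rational(1, 2)))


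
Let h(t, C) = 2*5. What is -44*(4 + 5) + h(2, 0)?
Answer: -386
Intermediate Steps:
h(t, C) = 10
-44*(4 + 5) + h(2, 0) = -44*(4 + 5) + 10 = -44*9 + 10 = -396 + 10 = -386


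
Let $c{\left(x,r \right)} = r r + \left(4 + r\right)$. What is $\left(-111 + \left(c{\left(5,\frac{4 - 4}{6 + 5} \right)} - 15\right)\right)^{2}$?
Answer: $14884$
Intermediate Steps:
$c{\left(x,r \right)} = 4 + r + r^{2}$ ($c{\left(x,r \right)} = r^{2} + \left(4 + r\right) = 4 + r + r^{2}$)
$\left(-111 + \left(c{\left(5,\frac{4 - 4}{6 + 5} \right)} - 15\right)\right)^{2} = \left(-111 - \left(11 - \frac{\left(4 - 4\right)^{2}}{\left(6 + 5\right)^{2}} - \frac{4 - 4}{6 + 5}\right)\right)^{2} = \left(-111 + \left(\left(4 + \frac{0}{11} + \left(\frac{0}{11}\right)^{2}\right) - 15\right)\right)^{2} = \left(-111 - \left(11 + 0\right)\right)^{2} = \left(-111 + \left(\left(4 + 0 + 0\right) - 15\right)\right)^{2} = \left(-111 + \left(4 - 15\right)\right)^{2} = \left(-111 - 11\right)^{2} = \left(-122\right)^{2} = 14884$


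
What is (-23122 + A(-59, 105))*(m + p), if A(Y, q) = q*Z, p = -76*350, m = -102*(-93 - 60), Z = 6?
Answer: 247277048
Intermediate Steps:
m = 15606 (m = -102*(-153) = 15606)
p = -26600
A(Y, q) = 6*q (A(Y, q) = q*6 = 6*q)
(-23122 + A(-59, 105))*(m + p) = (-23122 + 6*105)*(15606 - 26600) = (-23122 + 630)*(-10994) = -22492*(-10994) = 247277048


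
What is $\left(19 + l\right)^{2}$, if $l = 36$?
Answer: $3025$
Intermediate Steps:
$\left(19 + l\right)^{2} = \left(19 + 36\right)^{2} = 55^{2} = 3025$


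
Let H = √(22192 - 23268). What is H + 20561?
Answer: 20561 + 2*I*√269 ≈ 20561.0 + 32.802*I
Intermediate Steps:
H = 2*I*√269 (H = √(-1076) = 2*I*√269 ≈ 32.802*I)
H + 20561 = 2*I*√269 + 20561 = 20561 + 2*I*√269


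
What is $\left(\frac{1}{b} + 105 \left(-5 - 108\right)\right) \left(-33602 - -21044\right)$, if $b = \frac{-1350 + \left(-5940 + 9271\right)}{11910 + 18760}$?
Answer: $\frac{42112167630}{283} \approx 1.4881 \cdot 10^{8}$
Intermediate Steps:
$b = \frac{1981}{30670}$ ($b = \frac{-1350 + 3331}{30670} = 1981 \cdot \frac{1}{30670} = \frac{1981}{30670} \approx 0.064591$)
$\left(\frac{1}{b} + 105 \left(-5 - 108\right)\right) \left(-33602 - -21044\right) = \left(\frac{1}{\frac{1981}{30670}} + 105 \left(-5 - 108\right)\right) \left(-33602 - -21044\right) = \left(\frac{30670}{1981} + 105 \left(-113\right)\right) \left(-33602 + \left(-2366 + 23410\right)\right) = \left(\frac{30670}{1981} - 11865\right) \left(-33602 + 21044\right) = \left(- \frac{23473895}{1981}\right) \left(-12558\right) = \frac{42112167630}{283}$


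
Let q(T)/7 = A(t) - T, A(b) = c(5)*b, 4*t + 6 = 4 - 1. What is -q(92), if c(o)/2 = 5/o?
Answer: 1309/2 ≈ 654.50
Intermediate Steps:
c(o) = 10/o (c(o) = 2*(5/o) = 10/o)
t = -¾ (t = -3/2 + (4 - 1)/4 = -3/2 + (¼)*3 = -3/2 + ¾ = -¾ ≈ -0.75000)
A(b) = 2*b (A(b) = (10/5)*b = (10*(⅕))*b = 2*b)
q(T) = -21/2 - 7*T (q(T) = 7*(2*(-¾) - T) = 7*(-3/2 - T) = -21/2 - 7*T)
-q(92) = -(-21/2 - 7*92) = -(-21/2 - 644) = -1*(-1309/2) = 1309/2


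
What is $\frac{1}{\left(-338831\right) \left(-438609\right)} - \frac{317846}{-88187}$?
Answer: $\frac{47236469086994021}{13105851573928773} \approx 3.6042$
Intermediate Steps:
$\frac{1}{\left(-338831\right) \left(-438609\right)} - \frac{317846}{-88187} = \left(- \frac{1}{338831}\right) \left(- \frac{1}{438609}\right) - - \frac{317846}{88187} = \frac{1}{148614326079} + \frac{317846}{88187} = \frac{47236469086994021}{13105851573928773}$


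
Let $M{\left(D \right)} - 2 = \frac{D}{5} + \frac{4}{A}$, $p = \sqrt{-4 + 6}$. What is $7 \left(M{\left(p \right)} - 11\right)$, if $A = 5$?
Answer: $- \frac{287}{5} + \frac{7 \sqrt{2}}{5} \approx -55.42$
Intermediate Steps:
$p = \sqrt{2} \approx 1.4142$
$M{\left(D \right)} = \frac{14}{5} + \frac{D}{5}$ ($M{\left(D \right)} = 2 + \left(\frac{D}{5} + \frac{4}{5}\right) = 2 + \left(\frac{4}{5} + \frac{D}{5}\right) = \frac{14}{5} + \frac{D}{5}$)
$7 \left(M{\left(p \right)} - 11\right) = 7 \left(\left(\frac{14}{5} + \frac{\sqrt{2}}{5}\right) - 11\right) = 7 \left(- \frac{41}{5} + \frac{\sqrt{2}}{5}\right) = - \frac{287}{5} + \frac{7 \sqrt{2}}{5}$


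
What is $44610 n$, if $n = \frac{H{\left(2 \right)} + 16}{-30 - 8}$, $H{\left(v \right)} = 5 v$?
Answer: $- \frac{579930}{19} \approx -30523.0$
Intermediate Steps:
$n = - \frac{13}{19}$ ($n = \frac{5 \cdot 2 + 16}{-30 - 8} = \frac{10 + 16}{-38} = 26 \left(- \frac{1}{38}\right) = - \frac{13}{19} \approx -0.68421$)
$44610 n = 44610 \left(- \frac{13}{19}\right) = - \frac{579930}{19}$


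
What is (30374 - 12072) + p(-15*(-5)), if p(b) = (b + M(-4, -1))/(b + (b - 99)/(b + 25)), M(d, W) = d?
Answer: 34208213/1869 ≈ 18303.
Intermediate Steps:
p(b) = (-4 + b)/(b + (-99 + b)/(25 + b)) (p(b) = (b - 4)/(b + (b - 99)/(b + 25)) = (-4 + b)/(b + (-99 + b)/(25 + b)))
(30374 - 12072) + p(-15*(-5)) = (30374 - 12072) + (-100 + (-15*(-5))² + 21*(-15*(-5)))/(-99 + (-15*(-5))² + 26*(-15*(-5))) = 18302 + (-100 + 75² + 21*75)/(-99 + 75² + 26*75) = 18302 + (-100 + 5625 + 1575)/(-99 + 5625 + 1950) = 18302 + 7100/7476 = 18302 + (1/7476)*7100 = 18302 + 1775/1869 = 34208213/1869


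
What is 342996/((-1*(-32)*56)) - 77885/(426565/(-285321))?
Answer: 1998426961653/38220224 ≈ 52287.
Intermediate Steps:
342996/((-1*(-32)*56)) - 77885/(426565/(-285321)) = 342996/((32*56)) - 77885/(426565*(-1/285321)) = 342996/1792 - 77885/(-426565/285321) = 342996*(1/1792) - 77885*(-285321/426565) = 85749/448 + 4444445217/85313 = 1998426961653/38220224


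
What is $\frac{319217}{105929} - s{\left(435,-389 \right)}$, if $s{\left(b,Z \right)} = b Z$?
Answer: $\frac{17925094952}{105929} \approx 1.6922 \cdot 10^{5}$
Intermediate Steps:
$s{\left(b,Z \right)} = Z b$
$\frac{319217}{105929} - s{\left(435,-389 \right)} = \frac{319217}{105929} - \left(-389\right) 435 = 319217 \cdot \frac{1}{105929} - -169215 = \frac{319217}{105929} + 169215 = \frac{17925094952}{105929}$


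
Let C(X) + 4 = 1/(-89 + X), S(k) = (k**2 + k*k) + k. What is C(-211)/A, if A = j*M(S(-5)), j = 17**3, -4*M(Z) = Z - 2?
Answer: 1201/15844425 ≈ 7.5800e-5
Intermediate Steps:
S(k) = k + 2*k**2 (S(k) = (k**2 + k**2) + k = 2*k**2 + k = k + 2*k**2)
M(Z) = 1/2 - Z/4 (M(Z) = -(Z - 2)/4 = -(-2 + Z)/4 = 1/2 - Z/4)
j = 4913
A = -211259/4 (A = 4913*(1/2 - (-5)*(1 + 2*(-5))/4) = 4913*(1/2 - (-5)*(1 - 10)/4) = 4913*(1/2 - (-5)*(-9)/4) = 4913*(1/2 - 1/4*45) = 4913*(1/2 - 45/4) = 4913*(-43/4) = -211259/4 ≈ -52815.)
C(X) = -4 + 1/(-89 + X)
C(-211)/A = ((357 - 4*(-211))/(-89 - 211))/(-211259/4) = ((357 + 844)/(-300))*(-4/211259) = -1/300*1201*(-4/211259) = -1201/300*(-4/211259) = 1201/15844425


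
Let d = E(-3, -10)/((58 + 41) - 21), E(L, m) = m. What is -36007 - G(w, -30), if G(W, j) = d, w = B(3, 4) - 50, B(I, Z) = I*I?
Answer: -1404268/39 ≈ -36007.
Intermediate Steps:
d = -5/39 (d = -10/((58 + 41) - 21) = -10/(99 - 21) = -10/78 = -10*1/78 = -5/39 ≈ -0.12821)
B(I, Z) = I²
w = -41 (w = 3² - 50 = 9 - 50 = -41)
G(W, j) = -5/39
-36007 - G(w, -30) = -36007 - 1*(-5/39) = -36007 + 5/39 = -1404268/39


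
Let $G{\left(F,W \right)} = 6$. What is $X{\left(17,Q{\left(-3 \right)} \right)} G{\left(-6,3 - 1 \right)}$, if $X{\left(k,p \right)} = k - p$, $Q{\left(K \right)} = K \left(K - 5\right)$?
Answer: $-42$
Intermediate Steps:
$Q{\left(K \right)} = K \left(-5 + K\right)$
$X{\left(17,Q{\left(-3 \right)} \right)} G{\left(-6,3 - 1 \right)} = \left(17 - - 3 \left(-5 - 3\right)\right) 6 = \left(17 - \left(-3\right) \left(-8\right)\right) 6 = \left(17 - 24\right) 6 = \left(-7\right) 6 = -42$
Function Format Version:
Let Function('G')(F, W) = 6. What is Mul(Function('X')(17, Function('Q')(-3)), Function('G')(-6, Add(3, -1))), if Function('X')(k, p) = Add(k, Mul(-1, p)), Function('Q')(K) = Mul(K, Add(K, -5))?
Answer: -42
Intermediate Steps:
Function('Q')(K) = Mul(K, Add(-5, K))
Mul(Function('X')(17, Function('Q')(-3)), Function('G')(-6, Add(3, -1))) = Mul(Add(17, Mul(-1, Mul(-3, Add(-5, -3)))), 6) = Mul(Add(17, Mul(-1, Mul(-3, -8))), 6) = Mul(Add(17, Mul(-1, 24)), 6) = Mul(Add(17, -24), 6) = Mul(-7, 6) = -42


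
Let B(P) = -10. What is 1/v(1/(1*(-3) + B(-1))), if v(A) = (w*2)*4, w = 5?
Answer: 1/40 ≈ 0.025000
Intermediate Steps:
v(A) = 40 (v(A) = (5*2)*4 = 10*4 = 40)
1/v(1/(1*(-3) + B(-1))) = 1/40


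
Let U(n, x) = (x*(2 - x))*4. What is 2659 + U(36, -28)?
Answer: -701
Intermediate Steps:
U(n, x) = 4*x*(2 - x)
2659 + U(36, -28) = 2659 + 4*(-28)*(2 - 1*(-28)) = 2659 + 4*(-28)*(2 + 28) = 2659 + 4*(-28)*30 = 2659 - 3360 = -701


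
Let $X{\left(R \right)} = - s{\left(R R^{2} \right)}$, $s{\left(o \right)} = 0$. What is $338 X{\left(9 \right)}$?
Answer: $0$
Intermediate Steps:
$X{\left(R \right)} = 0$ ($X{\left(R \right)} = \left(-1\right) 0 = 0$)
$338 X{\left(9 \right)} = 338 \cdot 0 = 0$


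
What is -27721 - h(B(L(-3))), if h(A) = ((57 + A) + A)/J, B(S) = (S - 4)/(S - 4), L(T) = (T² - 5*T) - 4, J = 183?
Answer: -5073002/183 ≈ -27721.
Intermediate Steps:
L(T) = -4 + T² - 5*T
B(S) = 1 (B(S) = (-4 + S)/(-4 + S) = 1)
h(A) = 19/61 + 2*A/183 (h(A) = ((57 + A) + A)/183 = (57 + 2*A)*(1/183) = 19/61 + 2*A/183)
-27721 - h(B(L(-3))) = -27721 - (19/61 + (2/183)*1) = -27721 - (19/61 + 2/183) = -27721 - 1*59/183 = -27721 - 59/183 = -5073002/183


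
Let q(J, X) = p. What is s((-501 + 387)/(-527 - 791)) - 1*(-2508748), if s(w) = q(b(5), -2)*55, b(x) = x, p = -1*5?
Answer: 2508473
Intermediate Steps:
p = -5
q(J, X) = -5
s(w) = -275 (s(w) = -5*55 = -275)
s((-501 + 387)/(-527 - 791)) - 1*(-2508748) = -275 - 1*(-2508748) = -275 + 2508748 = 2508473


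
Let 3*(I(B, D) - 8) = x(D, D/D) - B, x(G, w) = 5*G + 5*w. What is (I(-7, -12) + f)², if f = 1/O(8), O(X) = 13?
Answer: 10609/169 ≈ 62.775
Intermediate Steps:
f = 1/13 ≈ 0.076923
I(B, D) = 29/3 - B/3 + 5*D/3 (I(B, D) = 8 + ((5*D + 5*(D/D)) - B)/3 = 8 + ((5*D + 5*1) - B)/3 = 8 + ((5*D + 5) - B)/3 = 8 + ((5 + 5*D) - B)/3 = 8 + (5 - B + 5*D)/3 = 8 + (5/3 - B/3 + 5*D/3) = 29/3 - B/3 + 5*D/3)
(I(-7, -12) + f)² = ((29/3 - ⅓*(-7) + (5/3)*(-12)) + 1/13)² = ((29/3 + 7/3 - 20) + 1/13)² = (-8 + 1/13)² = (-103/13)² = 10609/169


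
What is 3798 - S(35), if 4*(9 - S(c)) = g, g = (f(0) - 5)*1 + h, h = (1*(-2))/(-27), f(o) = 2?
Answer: 409133/108 ≈ 3788.3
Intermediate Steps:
h = 2/27 (h = -2*(-1/27) = 2/27 ≈ 0.074074)
g = -79/27 (g = (2 - 5)*1 + 2/27 = -3*1 + 2/27 = -3 + 2/27 = -79/27 ≈ -2.9259)
S(c) = 1051/108 (S(c) = 9 - 1/4*(-79/27) = 9 + 79/108 = 1051/108)
3798 - S(35) = 3798 - 1*1051/108 = 3798 - 1051/108 = 409133/108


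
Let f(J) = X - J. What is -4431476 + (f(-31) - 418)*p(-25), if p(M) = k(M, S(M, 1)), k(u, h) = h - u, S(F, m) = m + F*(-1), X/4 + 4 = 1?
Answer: -4451825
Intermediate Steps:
X = -12 (X = -16 + 4*1 = -16 + 4 = -12)
S(F, m) = m - F
f(J) = -12 - J
p(M) = 1 - 2*M (p(M) = (1 - M) - M = 1 - 2*M)
-4431476 + (f(-31) - 418)*p(-25) = -4431476 + ((-12 - 1*(-31)) - 418)*(1 - 2*(-25)) = -4431476 + ((-12 + 31) - 418)*(1 + 50) = -4431476 + (19 - 418)*51 = -4431476 - 399*51 = -4431476 - 20349 = -4451825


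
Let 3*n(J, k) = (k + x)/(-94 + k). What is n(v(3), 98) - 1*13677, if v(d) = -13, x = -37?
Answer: -164063/12 ≈ -13672.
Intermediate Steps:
n(J, k) = (-37 + k)/(3*(-94 + k)) (n(J, k) = ((k - 37)/(-94 + k))/3 = ((-37 + k)/(-94 + k))/3 = (-37 + k)/(3*(-94 + k)))
n(v(3), 98) - 1*13677 = (-37 + 98)/(3*(-94 + 98)) - 1*13677 = (⅓)*61/4 - 13677 = (⅓)*(¼)*61 - 13677 = 61/12 - 13677 = -164063/12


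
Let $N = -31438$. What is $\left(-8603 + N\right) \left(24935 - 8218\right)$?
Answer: $-669365397$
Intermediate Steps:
$\left(-8603 + N\right) \left(24935 - 8218\right) = \left(-8603 - 31438\right) \left(24935 - 8218\right) = \left(-40041\right) 16717 = -669365397$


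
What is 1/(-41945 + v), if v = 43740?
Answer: 1/1795 ≈ 0.00055710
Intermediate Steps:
1/(-41945 + v) = 1/(-41945 + 43740) = 1/1795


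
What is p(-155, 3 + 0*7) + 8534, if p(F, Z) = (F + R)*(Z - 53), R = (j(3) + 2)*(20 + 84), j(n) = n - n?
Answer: 5884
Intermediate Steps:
j(n) = 0
R = 208 (R = (0 + 2)*(20 + 84) = 2*104 = 208)
p(F, Z) = (-53 + Z)*(208 + F) (p(F, Z) = (F + 208)*(Z - 53) = (208 + F)*(-53 + Z) = (-53 + Z)*(208 + F))
p(-155, 3 + 0*7) + 8534 = (-11024 - 53*(-155) + 208*(3 + 0*7) - 155*(3 + 0*7)) + 8534 = (-11024 + 8215 + 208*(3 + 0) - 155*(3 + 0)) + 8534 = (-11024 + 8215 + 208*3 - 155*3) + 8534 = (-11024 + 8215 + 624 - 465) + 8534 = -2650 + 8534 = 5884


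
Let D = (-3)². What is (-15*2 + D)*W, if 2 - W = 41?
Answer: 819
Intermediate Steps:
W = -39 (W = 2 - 1*41 = 2 - 41 = -39)
D = 9
(-15*2 + D)*W = (-15*2 + 9)*(-39) = (-30 + 9)*(-39) = -21*(-39) = 819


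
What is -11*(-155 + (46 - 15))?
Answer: 1364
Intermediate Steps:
-11*(-155 + (46 - 15)) = -11*(-155 + 31) = -11*(-124) = 1364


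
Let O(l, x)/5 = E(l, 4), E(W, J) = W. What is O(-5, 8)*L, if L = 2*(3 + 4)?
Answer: -350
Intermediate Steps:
O(l, x) = 5*l
L = 14 (L = 2*7 = 14)
O(-5, 8)*L = (5*(-5))*14 = -25*14 = -350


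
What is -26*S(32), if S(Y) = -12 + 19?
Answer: -182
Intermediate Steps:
S(Y) = 7
-26*S(32) = -26*7 = -182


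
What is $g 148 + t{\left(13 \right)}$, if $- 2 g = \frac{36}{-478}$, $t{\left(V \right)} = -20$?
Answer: $- \frac{3448}{239} \approx -14.427$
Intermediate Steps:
$g = \frac{9}{239}$ ($g = - \frac{36 \frac{1}{-478}}{2} = - \frac{36 \left(- \frac{1}{478}\right)}{2} = \left(- \frac{1}{2}\right) \left(- \frac{18}{239}\right) = \frac{9}{239} \approx 0.037657$)
$g 148 + t{\left(13 \right)} = \frac{9}{239} \cdot 148 - 20 = \frac{1332}{239} - 20 = - \frac{3448}{239}$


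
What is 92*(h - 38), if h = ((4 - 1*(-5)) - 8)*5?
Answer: -3036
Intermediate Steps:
h = 5 (h = ((4 + 5) - 8)*5 = (9 - 8)*5 = 1*5 = 5)
92*(h - 38) = 92*(5 - 38) = 92*(-33) = -3036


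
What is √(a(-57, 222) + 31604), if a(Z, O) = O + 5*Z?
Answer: √31541 ≈ 177.60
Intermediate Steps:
√(a(-57, 222) + 31604) = √((222 + 5*(-57)) + 31604) = √((222 - 285) + 31604) = √(-63 + 31604) = √31541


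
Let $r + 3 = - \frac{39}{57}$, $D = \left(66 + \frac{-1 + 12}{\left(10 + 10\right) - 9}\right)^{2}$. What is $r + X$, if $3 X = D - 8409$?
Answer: $- \frac{74690}{57} \approx -1310.4$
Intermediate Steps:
$D = 4489$ ($D = \left(66 + \frac{11}{20 - 9}\right)^{2} = \left(66 + \frac{11}{11}\right)^{2} = \left(66 + 11 \cdot \frac{1}{11}\right)^{2} = \left(66 + 1\right)^{2} = 67^{2} = 4489$)
$r = - \frac{70}{19}$ ($r = -3 - \frac{39}{57} = -3 - \frac{13}{19} = - \frac{70}{19} \approx -3.6842$)
$X = - \frac{3920}{3}$ ($X = \frac{4489 - 8409}{3} = \frac{1}{3} \left(-3920\right) = - \frac{3920}{3} \approx -1306.7$)
$r + X = - \frac{70}{19} - \frac{3920}{3} = - \frac{74690}{57}$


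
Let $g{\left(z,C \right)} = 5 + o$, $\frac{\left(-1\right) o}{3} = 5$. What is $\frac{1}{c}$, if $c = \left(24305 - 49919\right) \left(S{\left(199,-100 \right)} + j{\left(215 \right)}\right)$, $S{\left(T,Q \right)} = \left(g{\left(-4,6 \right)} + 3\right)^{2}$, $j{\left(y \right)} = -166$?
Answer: $\frac{1}{2996838} \approx 3.3368 \cdot 10^{-7}$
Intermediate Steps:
$o = -15$ ($o = \left(-3\right) 5 = -15$)
$g{\left(z,C \right)} = -10$ ($g{\left(z,C \right)} = 5 - 15 = -10$)
$S{\left(T,Q \right)} = 49$ ($S{\left(T,Q \right)} = \left(-10 + 3\right)^{2} = \left(-7\right)^{2} = 49$)
$c = 2996838$ ($c = \left(24305 - 49919\right) \left(49 - 166\right) = \left(-25614\right) \left(-117\right) = 2996838$)
$\frac{1}{c} = \frac{1}{2996838}$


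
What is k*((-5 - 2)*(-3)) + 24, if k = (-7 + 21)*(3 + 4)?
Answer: 2082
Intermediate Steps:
k = 98 (k = 14*7 = 98)
k*((-5 - 2)*(-3)) + 24 = 98*((-5 - 2)*(-3)) + 24 = 98*(-7*(-3)) + 24 = 98*21 + 24 = 2058 + 24 = 2082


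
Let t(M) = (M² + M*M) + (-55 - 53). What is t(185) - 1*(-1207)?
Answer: 69549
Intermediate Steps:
t(M) = -108 + 2*M² (t(M) = (M² + M²) - 108 = 2*M² - 108 = -108 + 2*M²)
t(185) - 1*(-1207) = (-108 + 2*185²) - 1*(-1207) = (-108 + 2*34225) + 1207 = (-108 + 68450) + 1207 = 68342 + 1207 = 69549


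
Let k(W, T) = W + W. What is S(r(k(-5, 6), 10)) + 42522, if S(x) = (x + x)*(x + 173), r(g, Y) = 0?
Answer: 42522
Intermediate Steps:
k(W, T) = 2*W
S(x) = 2*x*(173 + x) (S(x) = (2*x)*(173 + x) = 2*x*(173 + x))
S(r(k(-5, 6), 10)) + 42522 = 2*0*(173 + 0) + 42522 = 2*0*173 + 42522 = 0 + 42522 = 42522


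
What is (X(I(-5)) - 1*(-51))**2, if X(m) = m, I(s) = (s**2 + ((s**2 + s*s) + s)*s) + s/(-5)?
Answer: 21904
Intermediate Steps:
I(s) = s**2 - s/5 + s*(s + 2*s**2) (I(s) = (s**2 + ((s**2 + s**2) + s)*s) + s*(-1/5) = (s**2 + (2*s**2 + s)*s) - s/5 = (s**2 + (s + 2*s**2)*s) - s/5 = (s**2 + s*(s + 2*s**2)) - s/5 = s**2 - s/5 + s*(s + 2*s**2))
(X(I(-5)) - 1*(-51))**2 = ((1/5)*(-5)*(-1 + 10*(-5) + 10*(-5)**2) - 1*(-51))**2 = ((1/5)*(-5)*(-1 - 50 + 10*25) + 51)**2 = ((1/5)*(-5)*(-1 - 50 + 250) + 51)**2 = ((1/5)*(-5)*199 + 51)**2 = (-199 + 51)**2 = (-148)**2 = 21904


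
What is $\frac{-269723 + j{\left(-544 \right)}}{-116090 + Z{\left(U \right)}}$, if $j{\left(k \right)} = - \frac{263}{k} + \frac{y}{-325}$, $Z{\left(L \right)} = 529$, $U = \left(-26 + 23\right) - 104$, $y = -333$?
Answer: $\frac{47686759773}{20431184800} \approx 2.334$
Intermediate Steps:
$U = -107$ ($U = -3 - 104 = -107$)
$j{\left(k \right)} = \frac{333}{325} - \frac{263}{k}$ ($j{\left(k \right)} = - \frac{263}{k} - \frac{333}{-325} = - \frac{263}{k} - - \frac{333}{325} = - \frac{263}{k} + \frac{333}{325} = \frac{333}{325} - \frac{263}{k}$)
$\frac{-269723 + j{\left(-544 \right)}}{-116090 + Z{\left(U \right)}} = \frac{-269723 + \left(\frac{333}{325} - \frac{263}{-544}\right)}{-116090 + 529} = \frac{-269723 + \left(\frac{333}{325} - - \frac{263}{544}\right)}{-115561} = \left(-269723 + \left(\frac{333}{325} + \frac{263}{544}\right)\right) \left(- \frac{1}{115561}\right) = \left(-269723 + \frac{266627}{176800}\right) \left(- \frac{1}{115561}\right) = \left(- \frac{47686759773}{176800}\right) \left(- \frac{1}{115561}\right) = \frac{47686759773}{20431184800}$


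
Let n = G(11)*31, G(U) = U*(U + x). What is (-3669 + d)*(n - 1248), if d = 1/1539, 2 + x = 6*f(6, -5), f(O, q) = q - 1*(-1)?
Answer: 3992139130/171 ≈ 2.3346e+7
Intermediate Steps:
f(O, q) = 1 + q (f(O, q) = q + 1 = 1 + q)
x = -26 (x = -2 + 6*(1 - 5) = -2 + 6*(-4) = -2 - 24 = -26)
G(U) = U*(-26 + U) (G(U) = U*(U - 26) = U*(-26 + U))
d = 1/1539 ≈ 0.00064977
n = -5115 (n = (11*(-26 + 11))*31 = (11*(-15))*31 = -165*31 = -5115)
(-3669 + d)*(n - 1248) = (-3669 + 1/1539)*(-5115 - 1248) = -5646590/1539*(-6363) = 3992139130/171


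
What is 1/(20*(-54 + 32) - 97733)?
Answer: -1/98173 ≈ -1.0186e-5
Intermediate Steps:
1/(20*(-54 + 32) - 97733) = 1/(20*(-22) - 97733) = 1/(-440 - 97733) = 1/(-98173) = -1/98173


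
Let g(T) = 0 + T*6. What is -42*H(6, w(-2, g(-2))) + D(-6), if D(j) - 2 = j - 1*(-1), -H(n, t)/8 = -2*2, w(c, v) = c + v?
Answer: -1347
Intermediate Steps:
g(T) = 6*T (g(T) = 0 + 6*T = 6*T)
H(n, t) = 32 (H(n, t) = -(-16)*2 = -8*(-4) = 32)
D(j) = 3 + j (D(j) = 2 + (j - 1*(-1)) = 2 + (j + 1) = 2 + (1 + j) = 3 + j)
-42*H(6, w(-2, g(-2))) + D(-6) = -42*32 + (3 - 6) = -1344 - 3 = -1347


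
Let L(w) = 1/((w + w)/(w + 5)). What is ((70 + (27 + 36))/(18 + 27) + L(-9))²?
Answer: 20449/2025 ≈ 10.098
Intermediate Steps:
L(w) = (5 + w)/(2*w) (L(w) = 1/((2*w)/(5 + w)) = 1/(2*w/(5 + w)) = (5 + w)/(2*w))
((70 + (27 + 36))/(18 + 27) + L(-9))² = ((70 + (27 + 36))/(18 + 27) + (½)*(5 - 9)/(-9))² = ((70 + 63)/45 + (½)*(-⅑)*(-4))² = (133*(1/45) + 2/9)² = (133/45 + 2/9)² = (143/45)² = 20449/2025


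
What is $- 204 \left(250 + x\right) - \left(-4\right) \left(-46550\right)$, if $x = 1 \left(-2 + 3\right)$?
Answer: $-237404$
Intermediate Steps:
$x = 1$ ($x = 1 \cdot 1 = 1$)
$- 204 \left(250 + x\right) - \left(-4\right) \left(-46550\right) = - 204 \left(250 + 1\right) - \left(-4\right) \left(-46550\right) = \left(-204\right) 251 - 186200 = -51204 - 186200 = -237404$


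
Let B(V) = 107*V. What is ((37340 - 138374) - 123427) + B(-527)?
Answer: -280850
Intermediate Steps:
((37340 - 138374) - 123427) + B(-527) = ((37340 - 138374) - 123427) + 107*(-527) = (-101034 - 123427) - 56389 = -224461 - 56389 = -280850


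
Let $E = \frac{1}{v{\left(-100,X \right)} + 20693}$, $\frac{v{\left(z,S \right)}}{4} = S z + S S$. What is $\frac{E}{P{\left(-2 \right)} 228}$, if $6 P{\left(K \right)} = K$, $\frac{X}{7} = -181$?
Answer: $- \frac{1}{528097324} \approx -1.8936 \cdot 10^{-9}$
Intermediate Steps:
$X = -1267$ ($X = 7 \left(-181\right) = -1267$)
$v{\left(z,S \right)} = 4 S^{2} + 4 S z$ ($v{\left(z,S \right)} = 4 \left(S z + S S\right) = 4 \left(S z + S^{2}\right) = 4 \left(S^{2} + S z\right) = 4 S^{2} + 4 S z$)
$P{\left(K \right)} = \frac{K}{6}$
$E = \frac{1}{6948649}$ ($E = \frac{1}{4 \left(-1267\right) \left(-1267 - 100\right) + 20693} = \frac{1}{4 \left(-1267\right) \left(-1367\right) + 20693} = \frac{1}{6927956 + 20693} = \frac{1}{6948649} \approx 1.4391 \cdot 10^{-7}$)
$\frac{E}{P{\left(-2 \right)} 228} = \frac{1}{6948649 \cdot \frac{1}{6} \left(-2\right) 228} = \frac{1}{6948649 \left(\left(- \frac{1}{3}\right) 228\right)} = \frac{1}{6948649 \left(-76\right)} = \frac{1}{6948649} \left(- \frac{1}{76}\right) = - \frac{1}{528097324}$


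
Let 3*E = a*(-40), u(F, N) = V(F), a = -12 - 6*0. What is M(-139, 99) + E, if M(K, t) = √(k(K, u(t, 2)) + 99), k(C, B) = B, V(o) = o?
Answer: 160 + 3*√22 ≈ 174.07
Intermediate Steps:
a = -12 (a = -12 + 0 = -12)
u(F, N) = F
M(K, t) = √(99 + t) (M(K, t) = √(t + 99) = √(99 + t))
E = 160 (E = (-12*(-40))/3 = (⅓)*480 = 160)
M(-139, 99) + E = √(99 + 99) + 160 = √198 + 160 = 3*√22 + 160 = 160 + 3*√22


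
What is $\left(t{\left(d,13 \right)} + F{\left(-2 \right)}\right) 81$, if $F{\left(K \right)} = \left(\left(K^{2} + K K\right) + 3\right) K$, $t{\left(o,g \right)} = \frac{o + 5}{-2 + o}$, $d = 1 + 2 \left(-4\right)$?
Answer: $-1764$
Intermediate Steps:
$d = -7$ ($d = 1 - 8 = -7$)
$t{\left(o,g \right)} = \frac{5 + o}{-2 + o}$
$F{\left(K \right)} = K \left(3 + 2 K^{2}\right)$ ($F{\left(K \right)} = \left(\left(K^{2} + K^{2}\right) + 3\right) K = \left(2 K^{2} + 3\right) K = \left(3 + 2 K^{2}\right) K = K \left(3 + 2 K^{2}\right)$)
$\left(t{\left(d,13 \right)} + F{\left(-2 \right)}\right) 81 = \left(\frac{5 - 7}{-2 - 7} - 2 \left(3 + 2 \left(-2\right)^{2}\right)\right) 81 = \left(\frac{1}{-9} \left(-2\right) - 2 \left(3 + 2 \cdot 4\right)\right) 81 = \left(\left(- \frac{1}{9}\right) \left(-2\right) - 2 \left(3 + 8\right)\right) 81 = \left(\frac{2}{9} - 22\right) 81 = \left(- \frac{196}{9}\right) 81 = -1764$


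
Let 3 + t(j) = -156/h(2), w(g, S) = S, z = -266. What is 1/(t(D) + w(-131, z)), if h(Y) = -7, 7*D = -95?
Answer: -7/1727 ≈ -0.0040533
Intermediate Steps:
D = -95/7 (D = (⅐)*(-95) = -95/7 ≈ -13.571)
t(j) = 135/7 (t(j) = -3 - 156/(-7) = -3 - 156*(-⅐) = -3 + 156/7 = 135/7)
1/(t(D) + w(-131, z)) = 1/(135/7 - 266) = 1/(-1727/7) = -7/1727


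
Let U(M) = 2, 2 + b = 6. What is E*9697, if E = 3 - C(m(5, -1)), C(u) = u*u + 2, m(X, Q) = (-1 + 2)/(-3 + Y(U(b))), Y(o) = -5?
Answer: 610911/64 ≈ 9545.5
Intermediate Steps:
b = 4 (b = -2 + 6 = 4)
m(X, Q) = -⅛ (m(X, Q) = (-1 + 2)/(-3 - 5) = 1/(-8) = 1*(-⅛) = -⅛)
C(u) = 2 + u² (C(u) = u² + 2 = 2 + u²)
E = 63/64 (E = 3 - (2 + (-⅛)²) = 3 - (2 + 1/64) = 3 - 1*129/64 = 3 - 129/64 = 63/64 ≈ 0.98438)
E*9697 = (63/64)*9697 = 610911/64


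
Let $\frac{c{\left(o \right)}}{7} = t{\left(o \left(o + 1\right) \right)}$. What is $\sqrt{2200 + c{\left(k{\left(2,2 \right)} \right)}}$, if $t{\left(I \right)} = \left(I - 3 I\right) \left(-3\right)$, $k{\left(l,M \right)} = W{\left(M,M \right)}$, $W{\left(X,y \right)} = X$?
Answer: $2 \sqrt{613} \approx 49.518$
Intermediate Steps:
$k{\left(l,M \right)} = M$
$t{\left(I \right)} = 6 I$ ($t{\left(I \right)} = - 2 I \left(-3\right) = 6 I$)
$c{\left(o \right)} = 42 o \left(1 + o\right)$ ($c{\left(o \right)} = 7 \cdot 6 o \left(o + 1\right) = 7 \cdot 6 o \left(1 + o\right) = 42 o \left(1 + o\right)$)
$\sqrt{2200 + c{\left(k{\left(2,2 \right)} \right)}} = \sqrt{2200 + 42 \cdot 2 \left(1 + 2\right)} = \sqrt{2200 + 42 \cdot 2 \cdot 3} = \sqrt{2200 + 252} = \sqrt{2452} = 2 \sqrt{613}$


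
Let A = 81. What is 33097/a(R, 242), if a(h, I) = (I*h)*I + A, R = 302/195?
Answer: 6453915/17702123 ≈ 0.36458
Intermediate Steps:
R = 302/195 (R = 302*(1/195) = 302/195 ≈ 1.5487)
a(h, I) = 81 + h*I² (a(h, I) = (I*h)*I + 81 = h*I² + 81 = 81 + h*I²)
33097/a(R, 242) = 33097/(81 + (302/195)*242²) = 33097/(81 + (302/195)*58564) = 33097/(81 + 17686328/195) = 33097/(17702123/195) = 33097*(195/17702123) = 6453915/17702123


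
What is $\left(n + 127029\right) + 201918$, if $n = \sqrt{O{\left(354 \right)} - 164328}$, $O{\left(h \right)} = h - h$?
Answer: $328947 + 2 i \sqrt{41082} \approx 3.2895 \cdot 10^{5} + 405.37 i$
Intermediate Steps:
$O{\left(h \right)} = 0$
$n = 2 i \sqrt{41082}$ ($n = \sqrt{0 - 164328} = \sqrt{-164328} = 2 i \sqrt{41082} \approx 405.37 i$)
$\left(n + 127029\right) + 201918 = \left(2 i \sqrt{41082} + 127029\right) + 201918 = \left(127029 + 2 i \sqrt{41082}\right) + 201918 = 328947 + 2 i \sqrt{41082}$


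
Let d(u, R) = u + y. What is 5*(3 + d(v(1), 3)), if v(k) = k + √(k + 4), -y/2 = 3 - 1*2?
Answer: 10 + 5*√5 ≈ 21.180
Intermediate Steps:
y = -2 (y = -2*(3 - 1*2) = -2*(3 - 2) = -2*1 = -2)
v(k) = k + √(4 + k)
d(u, R) = -2 + u (d(u, R) = u - 2 = -2 + u)
5*(3 + d(v(1), 3)) = 5*(3 + (-2 + (1 + √(4 + 1)))) = 5*(3 + (-2 + (1 + √5))) = 5*(3 + (-1 + √5)) = 5*(2 + √5) = 10 + 5*√5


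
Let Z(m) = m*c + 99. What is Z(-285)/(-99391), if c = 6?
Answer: 1611/99391 ≈ 0.016209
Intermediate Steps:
Z(m) = 99 + 6*m (Z(m) = m*6 + 99 = 6*m + 99 = 99 + 6*m)
Z(-285)/(-99391) = (99 + 6*(-285))/(-99391) = (99 - 1710)*(-1/99391) = -1611*(-1/99391) = 1611/99391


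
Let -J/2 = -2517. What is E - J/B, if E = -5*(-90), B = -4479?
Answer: 673528/1493 ≈ 451.12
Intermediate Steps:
J = 5034 (J = -2*(-2517) = 5034)
E = 450
E - J/B = 450 - 5034/(-4479) = 450 - 5034*(-1)/4479 = 450 - 1*(-1678/1493) = 450 + 1678/1493 = 673528/1493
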